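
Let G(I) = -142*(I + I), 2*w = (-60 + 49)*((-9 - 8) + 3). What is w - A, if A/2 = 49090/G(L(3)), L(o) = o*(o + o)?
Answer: 122951/1278 ≈ 96.206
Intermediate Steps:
w = 77 (w = ((-60 + 49)*((-9 - 8) + 3))/2 = (-11*(-17 + 3))/2 = (-11*(-14))/2 = (½)*154 = 77)
L(o) = 2*o² (L(o) = o*(2*o) = 2*o²)
G(I) = -284*I
A = -24545/1278 (A = 2*(49090/((-568*3²))) = 2*(49090/((-568*9))) = 2*(49090/((-284*18))) = 2*(49090/(-5112)) = 2*(49090*(-1/5112)) = 2*(-24545/2556) = -24545/1278 ≈ -19.206)
w - A = 77 - 1*(-24545/1278) = 77 + 24545/1278 = 122951/1278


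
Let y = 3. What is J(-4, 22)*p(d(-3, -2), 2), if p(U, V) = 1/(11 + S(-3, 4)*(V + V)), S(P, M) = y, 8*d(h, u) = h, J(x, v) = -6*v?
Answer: -132/23 ≈ -5.7391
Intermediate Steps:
d(h, u) = h/8
S(P, M) = 3
p(U, V) = 1/(11 + 6*V) (p(U, V) = 1/(11 + 3*(V + V)) = 1/(11 + 3*(2*V)) = 1/(11 + 6*V))
J(-4, 22)*p(d(-3, -2), 2) = (-6*22)/(11 + 6*2) = -132/(11 + 12) = -132/23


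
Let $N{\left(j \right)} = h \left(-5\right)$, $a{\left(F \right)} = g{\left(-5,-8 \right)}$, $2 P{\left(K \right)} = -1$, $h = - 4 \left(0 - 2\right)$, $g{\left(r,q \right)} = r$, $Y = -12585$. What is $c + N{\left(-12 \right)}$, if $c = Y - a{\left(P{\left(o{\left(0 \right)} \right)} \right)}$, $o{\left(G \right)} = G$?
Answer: $-12620$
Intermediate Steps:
$h = 8$ ($h = \left(-4\right) \left(-2\right) = 8$)
$P{\left(K \right)} = - \frac{1}{2}$ ($P{\left(K \right)} = \frac{1}{2} \left(-1\right) = - \frac{1}{2}$)
$a{\left(F \right)} = -5$
$N{\left(j \right)} = -40$ ($N{\left(j \right)} = 8 \left(-5\right) = -40$)
$c = -12580$ ($c = -12585 - -5 = -12585 + 5 = -12580$)
$c + N{\left(-12 \right)} = -12580 - 40 = -12620$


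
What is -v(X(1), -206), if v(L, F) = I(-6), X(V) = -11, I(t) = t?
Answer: 6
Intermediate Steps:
v(L, F) = -6
-v(X(1), -206) = -1*(-6) = 6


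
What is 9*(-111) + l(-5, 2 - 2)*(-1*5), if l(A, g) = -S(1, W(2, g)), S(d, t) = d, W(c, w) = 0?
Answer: -994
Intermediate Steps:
l(A, g) = -1 (l(A, g) = -1*1 = -1)
9*(-111) + l(-5, 2 - 2)*(-1*5) = 9*(-111) - (-1)*5 = -999 - 1*(-5) = -999 + 5 = -994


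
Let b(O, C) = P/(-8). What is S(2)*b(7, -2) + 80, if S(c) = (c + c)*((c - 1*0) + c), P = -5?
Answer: 90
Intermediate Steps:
b(O, C) = 5/8 (b(O, C) = -5/(-8) = -5*(-⅛) = 5/8)
S(c) = 4*c² (S(c) = (2*c)*((c + 0) + c) = (2*c)*(c + c) = (2*c)*(2*c) = 4*c²)
S(2)*b(7, -2) + 80 = (4*2²)*(5/8) + 80 = (4*4)*(5/8) + 80 = 16*(5/8) + 80 = 10 + 80 = 90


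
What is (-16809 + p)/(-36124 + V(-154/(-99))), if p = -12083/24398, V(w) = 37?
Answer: 410118065/880450626 ≈ 0.46580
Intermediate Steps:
p = -12083/24398 (p = -12083*1/24398 = -12083/24398 ≈ -0.49525)
(-16809 + p)/(-36124 + V(-154/(-99))) = (-16809 - 12083/24398)/(-36124 + 37) = -410118065/24398/(-36087) = -410118065/24398*(-1/36087) = 410118065/880450626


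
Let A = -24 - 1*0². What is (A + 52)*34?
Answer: 952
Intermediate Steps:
A = -24 (A = -24 - 1*0 = -24 + 0 = -24)
(A + 52)*34 = (-24 + 52)*34 = 28*34 = 952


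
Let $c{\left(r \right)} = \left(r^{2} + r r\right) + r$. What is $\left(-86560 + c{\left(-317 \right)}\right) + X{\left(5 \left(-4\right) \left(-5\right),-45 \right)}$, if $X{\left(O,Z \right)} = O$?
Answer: $114201$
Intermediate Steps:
$c{\left(r \right)} = r + 2 r^{2}$ ($c{\left(r \right)} = \left(r^{2} + r^{2}\right) + r = 2 r^{2} + r = r + 2 r^{2}$)
$\left(-86560 + c{\left(-317 \right)}\right) + X{\left(5 \left(-4\right) \left(-5\right),-45 \right)} = \left(-86560 - 317 \left(1 + 2 \left(-317\right)\right)\right) + 5 \left(-4\right) \left(-5\right) = \left(-86560 - 317 \left(1 - 634\right)\right) - -100 = \left(-86560 - -200661\right) + 100 = \left(-86560 + 200661\right) + 100 = 114101 + 100 = 114201$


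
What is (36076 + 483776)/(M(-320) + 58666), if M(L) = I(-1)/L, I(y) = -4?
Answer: 13862720/1564427 ≈ 8.8612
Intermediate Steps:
M(L) = -4/L
(36076 + 483776)/(M(-320) + 58666) = (36076 + 483776)/(-4/(-320) + 58666) = 519852/(-4*(-1/320) + 58666) = 519852/(1/80 + 58666) = 519852/(4693281/80) = 519852*(80/4693281) = 13862720/1564427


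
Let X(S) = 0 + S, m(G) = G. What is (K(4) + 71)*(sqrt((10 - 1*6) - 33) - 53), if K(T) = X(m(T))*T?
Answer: -4611 + 87*I*sqrt(29) ≈ -4611.0 + 468.51*I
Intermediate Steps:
X(S) = S
K(T) = T**2 (K(T) = T*T = T**2)
(K(4) + 71)*(sqrt((10 - 1*6) - 33) - 53) = (4**2 + 71)*(sqrt((10 - 1*6) - 33) - 53) = (16 + 71)*(sqrt((10 - 6) - 33) - 53) = 87*(sqrt(4 - 33) - 53) = 87*(sqrt(-29) - 53) = 87*(I*sqrt(29) - 53) = 87*(-53 + I*sqrt(29)) = -4611 + 87*I*sqrt(29)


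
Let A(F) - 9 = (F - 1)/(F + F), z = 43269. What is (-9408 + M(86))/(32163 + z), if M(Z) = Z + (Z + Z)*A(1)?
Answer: -3887/37716 ≈ -0.10306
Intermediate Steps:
A(F) = 9 + (-1 + F)/(2*F) (A(F) = 9 + (F - 1)/(F + F) = 9 + (-1 + F)/((2*F)) = 9 + (-1 + F)*(1/(2*F)) = 9 + (-1 + F)/(2*F))
M(Z) = 19*Z (M(Z) = Z + (Z + Z)*((½)*(-1 + 19*1)/1) = Z + (2*Z)*((½)*1*(-1 + 19)) = Z + (2*Z)*((½)*1*18) = Z + (2*Z)*9 = Z + 18*Z = 19*Z)
(-9408 + M(86))/(32163 + z) = (-9408 + 19*86)/(32163 + 43269) = (-9408 + 1634)/75432 = -7774*1/75432 = -3887/37716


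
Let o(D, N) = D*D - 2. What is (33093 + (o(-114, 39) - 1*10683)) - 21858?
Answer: 13546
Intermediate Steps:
o(D, N) = -2 + D² (o(D, N) = D² - 2 = -2 + D²)
(33093 + (o(-114, 39) - 1*10683)) - 21858 = (33093 + ((-2 + (-114)²) - 1*10683)) - 21858 = (33093 + ((-2 + 12996) - 10683)) - 21858 = (33093 + (12994 - 10683)) - 21858 = (33093 + 2311) - 21858 = 35404 - 21858 = 13546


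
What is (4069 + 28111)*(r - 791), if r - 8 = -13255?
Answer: -451742840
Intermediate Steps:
r = -13247 (r = 8 - 13255 = -13247)
(4069 + 28111)*(r - 791) = (4069 + 28111)*(-13247 - 791) = 32180*(-14038) = -451742840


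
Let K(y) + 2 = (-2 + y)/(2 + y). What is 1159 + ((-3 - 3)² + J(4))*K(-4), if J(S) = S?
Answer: 1199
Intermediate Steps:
K(y) = -2 + (-2 + y)/(2 + y)
1159 + ((-3 - 3)² + J(4))*K(-4) = 1159 + ((-3 - 3)² + 4)*((-6 - 1*(-4))/(2 - 4)) = 1159 + ((-6)² + 4)*((-6 + 4)/(-2)) = 1159 + (36 + 4)*(-½*(-2)) = 1159 + 40*1 = 1159 + 40 = 1199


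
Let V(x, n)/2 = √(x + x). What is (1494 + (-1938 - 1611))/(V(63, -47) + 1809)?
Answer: -413055/363553 + 1370*√14/363553 ≈ -1.1221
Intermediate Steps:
V(x, n) = 2*√2*√x (V(x, n) = 2*√(x + x) = 2*√(2*x) = 2*(√2*√x) = 2*√2*√x)
(1494 + (-1938 - 1611))/(V(63, -47) + 1809) = (1494 + (-1938 - 1611))/(2*√2*√63 + 1809) = (1494 - 3549)/(2*√2*(3*√7) + 1809) = -2055/(6*√14 + 1809) = -2055/(1809 + 6*√14)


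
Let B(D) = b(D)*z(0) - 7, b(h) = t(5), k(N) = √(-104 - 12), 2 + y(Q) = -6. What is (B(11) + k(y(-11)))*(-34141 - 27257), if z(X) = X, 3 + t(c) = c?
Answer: 429786 - 122796*I*√29 ≈ 4.2979e+5 - 6.6128e+5*I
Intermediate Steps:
t(c) = -3 + c
y(Q) = -8 (y(Q) = -2 - 6 = -8)
k(N) = 2*I*√29 (k(N) = √(-116) = 2*I*√29)
b(h) = 2 (b(h) = -3 + 5 = 2)
B(D) = -7 (B(D) = 2*0 - 7 = 0 - 7 = -7)
(B(11) + k(y(-11)))*(-34141 - 27257) = (-7 + 2*I*√29)*(-34141 - 27257) = (-7 + 2*I*√29)*(-61398) = 429786 - 122796*I*√29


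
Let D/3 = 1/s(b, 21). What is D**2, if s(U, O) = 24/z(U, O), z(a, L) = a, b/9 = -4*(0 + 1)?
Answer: 81/4 ≈ 20.250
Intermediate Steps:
b = -36 (b = 9*(-4*(0 + 1)) = 9*(-4*1) = 9*(-4) = -36)
s(U, O) = 24/U
D = -9/2 (D = 3/((24/(-36))) = 3/((24*(-1/36))) = 3/(-2/3) = 3*(-3/2) = -9/2 ≈ -4.5000)
D**2 = (-9/2)**2 = 81/4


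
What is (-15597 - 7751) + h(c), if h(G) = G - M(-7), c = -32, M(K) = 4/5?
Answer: -116904/5 ≈ -23381.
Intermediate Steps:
M(K) = ⅘ (M(K) = 4*(⅕) = ⅘)
h(G) = -⅘ + G (h(G) = G - 1*⅘ = G - ⅘ = -⅘ + G)
(-15597 - 7751) + h(c) = (-15597 - 7751) + (-⅘ - 32) = -23348 - 164/5 = -116904/5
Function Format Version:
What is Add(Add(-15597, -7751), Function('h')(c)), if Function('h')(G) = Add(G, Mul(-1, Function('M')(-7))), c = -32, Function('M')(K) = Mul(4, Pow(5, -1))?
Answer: Rational(-116904, 5) ≈ -23381.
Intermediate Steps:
Function('M')(K) = Rational(4, 5) (Function('M')(K) = Mul(4, Rational(1, 5)) = Rational(4, 5))
Function('h')(G) = Add(Rational(-4, 5), G) (Function('h')(G) = Add(G, Mul(-1, Rational(4, 5))) = Add(G, Rational(-4, 5)) = Add(Rational(-4, 5), G))
Add(Add(-15597, -7751), Function('h')(c)) = Add(Add(-15597, -7751), Add(Rational(-4, 5), -32)) = Add(-23348, Rational(-164, 5)) = Rational(-116904, 5)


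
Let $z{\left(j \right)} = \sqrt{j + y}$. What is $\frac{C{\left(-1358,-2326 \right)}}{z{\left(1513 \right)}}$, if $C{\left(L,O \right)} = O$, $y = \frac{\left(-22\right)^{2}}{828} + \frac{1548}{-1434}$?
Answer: $- \frac{3489 \sqrt{411330406514}}{37414081} \approx -59.808$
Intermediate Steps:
$y = - \frac{24487}{49473}$ ($y = 484 \cdot \frac{1}{828} + 1548 \left(- \frac{1}{1434}\right) = \frac{121}{207} - \frac{258}{239} = - \frac{24487}{49473} \approx -0.49496$)
$z{\left(j \right)} = \sqrt{- \frac{24487}{49473} + j}$ ($z{\left(j \right)} = \sqrt{j - \frac{24487}{49473}} = \sqrt{- \frac{24487}{49473} + j}$)
$\frac{C{\left(-1358,-2326 \right)}}{z{\left(1513 \right)}} = - \frac{2326}{\frac{1}{16491} \sqrt{-134605039 + 271953081 \cdot 1513}} = - \frac{2326}{\frac{1}{16491} \sqrt{-134605039 + 411465011553}} = - \frac{2326}{\frac{1}{16491} \sqrt{411330406514}} = - 2326 \frac{3 \sqrt{411330406514}}{74828162} = - \frac{3489 \sqrt{411330406514}}{37414081}$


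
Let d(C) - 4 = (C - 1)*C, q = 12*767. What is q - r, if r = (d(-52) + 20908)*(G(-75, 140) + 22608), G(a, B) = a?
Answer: -533301840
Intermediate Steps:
q = 9204
d(C) = 4 + C*(-1 + C) (d(C) = 4 + (C - 1)*C = 4 + (-1 + C)*C = 4 + C*(-1 + C))
r = 533311044 (r = ((4 + (-52)**2 - 1*(-52)) + 20908)*(-75 + 22608) = ((4 + 2704 + 52) + 20908)*22533 = (2760 + 20908)*22533 = 23668*22533 = 533311044)
q - r = 9204 - 1*533311044 = 9204 - 533311044 = -533301840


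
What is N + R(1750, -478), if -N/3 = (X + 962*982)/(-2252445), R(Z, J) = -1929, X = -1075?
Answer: -1447378526/750815 ≈ -1927.7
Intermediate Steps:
N = 943609/750815 (N = -3*(-1075 + 962*982)/(-2252445) = -3*(-1075 + 944684)*(-1)/2252445 = -2830827*(-1)/2252445 = -3*(-943609/2252445) = 943609/750815 ≈ 1.2568)
N + R(1750, -478) = 943609/750815 - 1929 = -1447378526/750815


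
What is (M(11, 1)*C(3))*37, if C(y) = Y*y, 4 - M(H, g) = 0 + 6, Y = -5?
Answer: 1110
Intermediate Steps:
M(H, g) = -2 (M(H, g) = 4 - (0 + 6) = 4 - 1*6 = 4 - 6 = -2)
C(y) = -5*y
(M(11, 1)*C(3))*37 = -(-10)*3*37 = -2*(-15)*37 = 30*37 = 1110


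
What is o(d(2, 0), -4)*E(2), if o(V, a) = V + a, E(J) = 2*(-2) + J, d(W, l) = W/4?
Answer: 7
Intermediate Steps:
d(W, l) = W/4 (d(W, l) = W*(1/4) = W/4)
E(J) = -4 + J
o(d(2, 0), -4)*E(2) = ((1/4)*2 - 4)*(-4 + 2) = (1/2 - 4)*(-2) = -7/2*(-2) = 7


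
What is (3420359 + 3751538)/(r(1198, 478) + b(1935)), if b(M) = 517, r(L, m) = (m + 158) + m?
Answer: 7171897/1631 ≈ 4397.2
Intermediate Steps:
r(L, m) = 158 + 2*m (r(L, m) = (158 + m) + m = 158 + 2*m)
(3420359 + 3751538)/(r(1198, 478) + b(1935)) = (3420359 + 3751538)/((158 + 2*478) + 517) = 7171897/((158 + 956) + 517) = 7171897/(1114 + 517) = 7171897/1631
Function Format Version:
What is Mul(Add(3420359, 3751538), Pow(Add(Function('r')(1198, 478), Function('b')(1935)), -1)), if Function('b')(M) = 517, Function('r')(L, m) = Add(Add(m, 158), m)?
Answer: Rational(7171897, 1631) ≈ 4397.2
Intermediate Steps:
Function('r')(L, m) = Add(158, Mul(2, m)) (Function('r')(L, m) = Add(Add(158, m), m) = Add(158, Mul(2, m)))
Mul(Add(3420359, 3751538), Pow(Add(Function('r')(1198, 478), Function('b')(1935)), -1)) = Mul(Add(3420359, 3751538), Pow(Add(Add(158, Mul(2, 478)), 517), -1)) = Mul(7171897, Pow(Add(Add(158, 956), 517), -1)) = Mul(7171897, Pow(Add(1114, 517), -1)) = Mul(7171897, Pow(1631, -1)) = Mul(7171897, Rational(1, 1631)) = Rational(7171897, 1631)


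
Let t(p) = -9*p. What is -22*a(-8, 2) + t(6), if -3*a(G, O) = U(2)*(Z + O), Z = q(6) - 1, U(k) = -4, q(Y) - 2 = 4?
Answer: -778/3 ≈ -259.33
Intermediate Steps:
q(Y) = 6 (q(Y) = 2 + 4 = 6)
Z = 5 (Z = 6 - 1 = 5)
a(G, O) = 20/3 + 4*O/3 (a(G, O) = -(-4)*(5 + O)/3 = -(-20 - 4*O)/3 = 20/3 + 4*O/3)
-22*a(-8, 2) + t(6) = -22*(20/3 + (4/3)*2) - 9*6 = -22*(20/3 + 8/3) - 54 = -22*28/3 - 54 = -616/3 - 54 = -778/3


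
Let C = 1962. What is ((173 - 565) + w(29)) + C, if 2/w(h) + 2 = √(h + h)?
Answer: 42392/27 + √58/27 ≈ 1570.4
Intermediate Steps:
w(h) = 2/(-2 + √2*√h) (w(h) = 2/(-2 + √(h + h)) = 2/(-2 + √(2*h)) = 2/(-2 + √2*√h))
((173 - 565) + w(29)) + C = ((173 - 565) + 2/(-2 + √2*√29)) + 1962 = (-392 + 2/(-2 + √58)) + 1962 = 1570 + 2/(-2 + √58)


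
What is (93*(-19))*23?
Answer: -40641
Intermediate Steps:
(93*(-19))*23 = -1767*23 = -40641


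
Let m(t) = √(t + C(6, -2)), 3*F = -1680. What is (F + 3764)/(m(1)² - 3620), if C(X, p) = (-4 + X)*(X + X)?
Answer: -3204/3595 ≈ -0.89124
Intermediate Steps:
F = -560 (F = (⅓)*(-1680) = -560)
C(X, p) = 2*X*(-4 + X) (C(X, p) = (-4 + X)*(2*X) = 2*X*(-4 + X))
m(t) = √(24 + t) (m(t) = √(t + 2*6*(-4 + 6)) = √(t + 2*6*2) = √(t + 24) = √(24 + t))
(F + 3764)/(m(1)² - 3620) = (-560 + 3764)/((√(24 + 1))² - 3620) = 3204/((√25)² - 3620) = 3204/(5² - 3620) = 3204/(25 - 3620) = 3204/(-3595) = 3204*(-1/3595) = -3204/3595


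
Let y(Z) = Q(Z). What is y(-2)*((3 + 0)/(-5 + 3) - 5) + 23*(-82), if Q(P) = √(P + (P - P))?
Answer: -1886 - 13*I*√2/2 ≈ -1886.0 - 9.1924*I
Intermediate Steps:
Q(P) = √P (Q(P) = √(P + 0) = √P)
y(Z) = √Z
y(-2)*((3 + 0)/(-5 + 3) - 5) + 23*(-82) = √(-2)*((3 + 0)/(-5 + 3) - 5) + 23*(-82) = (I*√2)*(3/(-2) - 5) - 1886 = (I*√2)*(3*(-½) - 5) - 1886 = (I*√2)*(-3/2 - 5) - 1886 = (I*√2)*(-13/2) - 1886 = -13*I*√2/2 - 1886 = -1886 - 13*I*√2/2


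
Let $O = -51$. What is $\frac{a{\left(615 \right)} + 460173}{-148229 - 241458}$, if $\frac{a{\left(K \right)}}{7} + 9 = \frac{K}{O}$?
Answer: $- \frac{7820435}{6624679} \approx -1.1805$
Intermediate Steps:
$a{\left(K \right)} = -63 - \frac{7 K}{51}$ ($a{\left(K \right)} = -63 + 7 \frac{K}{-51} = -63 + 7 K \left(- \frac{1}{51}\right) = -63 + 7 \left(- \frac{K}{51}\right) = -63 - \frac{7 K}{51}$)
$\frac{a{\left(615 \right)} + 460173}{-148229 - 241458} = \frac{\left(-63 - \frac{1435}{17}\right) + 460173}{-148229 - 241458} = \frac{\left(-63 - \frac{1435}{17}\right) + 460173}{-389687} = \left(- \frac{2506}{17} + 460173\right) \left(- \frac{1}{389687}\right) = \frac{7820435}{17} \left(- \frac{1}{389687}\right) = - \frac{7820435}{6624679}$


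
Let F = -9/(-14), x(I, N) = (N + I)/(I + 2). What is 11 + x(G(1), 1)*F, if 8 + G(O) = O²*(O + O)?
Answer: 661/56 ≈ 11.804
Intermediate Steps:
G(O) = -8 + 2*O³ (G(O) = -8 + O²*(O + O) = -8 + O²*(2*O) = -8 + 2*O³)
x(I, N) = (I + N)/(2 + I)
F = 9/14 (F = -9*(-1/14) = 9/14 ≈ 0.64286)
11 + x(G(1), 1)*F = 11 + (((-8 + 2*1³) + 1)/(2 + (-8 + 2*1³)))*(9/14) = 11 + (((-8 + 2*1) + 1)/(2 + (-8 + 2*1)))*(9/14) = 11 + (((-8 + 2) + 1)/(2 + (-8 + 2)))*(9/14) = 11 + ((-6 + 1)/(2 - 6))*(9/14) = 11 + (-5/(-4))*(9/14) = 11 - ¼*(-5)*(9/14) = 11 + (5/4)*(9/14) = 11 + 45/56 = 661/56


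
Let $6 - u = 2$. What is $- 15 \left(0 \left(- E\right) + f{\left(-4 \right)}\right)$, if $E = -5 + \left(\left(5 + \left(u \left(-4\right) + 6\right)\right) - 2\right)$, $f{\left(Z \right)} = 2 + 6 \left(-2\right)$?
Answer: $150$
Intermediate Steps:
$u = 4$ ($u = 6 - 2 = 4$)
$f{\left(Z \right)} = -10$ ($f{\left(Z \right)} = 2 - 12 = -10$)
$E = -12$ ($E = -5 + \left(\left(5 + \left(4 \left(-4\right) + 6\right)\right) - 2\right) = -5 + \left(\left(5 + \left(-16 + 6\right)\right) - 2\right) = -5 + \left(\left(5 - 10\right) - 2\right) = -5 - 7 = -12$)
$- 15 \left(0 \left(- E\right) + f{\left(-4 \right)}\right) = - 15 \left(0 \left(\left(-1\right) \left(-12\right)\right) - 10\right) = - 15 \left(0 \cdot 12 - 10\right) = - 15 \left(0 - 10\right) = \left(-15\right) \left(-10\right) = 150$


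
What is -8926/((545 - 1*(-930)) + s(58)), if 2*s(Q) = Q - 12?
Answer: -4463/749 ≈ -5.9586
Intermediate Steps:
s(Q) = -6 + Q/2 (s(Q) = (Q - 12)/2 = (-12 + Q)/2 = -6 + Q/2)
-8926/((545 - 1*(-930)) + s(58)) = -8926/((545 - 1*(-930)) + (-6 + (½)*58)) = -8926/((545 + 930) + (-6 + 29)) = -8926/(1475 + 23) = -8926/1498 = -8926*1/1498 = -4463/749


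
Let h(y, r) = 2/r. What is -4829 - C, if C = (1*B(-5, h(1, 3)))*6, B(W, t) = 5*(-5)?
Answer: -4679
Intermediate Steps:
B(W, t) = -25
C = -150 (C = (1*(-25))*6 = -25*6 = -150)
-4829 - C = -4829 - 1*(-150) = -4829 + 150 = -4679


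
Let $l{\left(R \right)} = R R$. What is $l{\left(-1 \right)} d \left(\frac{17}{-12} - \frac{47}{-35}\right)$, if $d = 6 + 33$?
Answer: $- \frac{403}{140} \approx -2.8786$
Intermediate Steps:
$l{\left(R \right)} = R^{2}$
$d = 39$
$l{\left(-1 \right)} d \left(\frac{17}{-12} - \frac{47}{-35}\right) = \left(-1\right)^{2} \cdot 39 \left(\frac{17}{-12} - \frac{47}{-35}\right) = 1 \cdot 39 \left(17 \left(- \frac{1}{12}\right) - - \frac{47}{35}\right) = 39 \left(- \frac{17}{12} + \frac{47}{35}\right) = 39 \left(- \frac{31}{420}\right) = - \frac{403}{140}$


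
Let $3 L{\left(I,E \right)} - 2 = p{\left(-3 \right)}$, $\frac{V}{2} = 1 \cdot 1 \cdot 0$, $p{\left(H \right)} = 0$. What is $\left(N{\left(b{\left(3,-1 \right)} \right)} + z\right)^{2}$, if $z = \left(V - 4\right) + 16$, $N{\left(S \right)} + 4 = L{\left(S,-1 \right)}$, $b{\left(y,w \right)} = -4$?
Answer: $\frac{676}{9} \approx 75.111$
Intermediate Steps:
$V = 0$ ($V = 2 \cdot 1 \cdot 1 \cdot 0 = 2 \cdot 1 \cdot 0 = 2 \cdot 0 = 0$)
$L{\left(I,E \right)} = \frac{2}{3}$ ($L{\left(I,E \right)} = \frac{2}{3} + \frac{1}{3} \cdot 0 = \frac{2}{3} + 0 = \frac{2}{3}$)
$N{\left(S \right)} = - \frac{10}{3}$ ($N{\left(S \right)} = -4 + \frac{2}{3} = - \frac{10}{3}$)
$z = 12$ ($z = \left(0 - 4\right) + 16 = -4 + 16 = 12$)
$\left(N{\left(b{\left(3,-1 \right)} \right)} + z\right)^{2} = \left(- \frac{10}{3} + 12\right)^{2} = \left(\frac{26}{3}\right)^{2} = \frac{676}{9}$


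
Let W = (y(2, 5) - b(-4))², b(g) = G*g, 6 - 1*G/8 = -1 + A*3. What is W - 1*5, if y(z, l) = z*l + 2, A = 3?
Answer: 2699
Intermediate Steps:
y(z, l) = 2 + l*z (y(z, l) = l*z + 2 = 2 + l*z)
G = -16 (G = 48 - 8*(-1 + 3*3) = 48 - 8*(-1 + 9) = 48 - 8*8 = 48 - 64 = -16)
b(g) = -16*g
W = 2704 (W = ((2 + 5*2) - (-16)*(-4))² = ((2 + 10) - 1*64)² = (12 - 64)² = (-52)² = 2704)
W - 1*5 = 2704 - 1*5 = 2704 - 5 = 2699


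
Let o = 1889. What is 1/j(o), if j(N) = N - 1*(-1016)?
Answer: 1/2905 ≈ 0.00034423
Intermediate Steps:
j(N) = 1016 + N (j(N) = N + 1016 = 1016 + N)
1/j(o) = 1/(1016 + 1889) = 1/2905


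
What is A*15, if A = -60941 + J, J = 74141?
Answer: 198000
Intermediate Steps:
A = 13200 (A = -60941 + 74141 = 13200)
A*15 = 13200*15 = 198000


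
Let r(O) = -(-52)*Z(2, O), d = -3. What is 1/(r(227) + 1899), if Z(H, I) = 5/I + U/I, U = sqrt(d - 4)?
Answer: 13987513/26578310831 - 11804*I*sqrt(7)/186048175817 ≈ 0.00052628 - 1.6786e-7*I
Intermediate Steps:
U = I*sqrt(7) (U = sqrt(-3 - 4) = sqrt(-7) = I*sqrt(7) ≈ 2.6458*I)
Z(H, I) = 5/I + I*sqrt(7)/I (Z(H, I) = 5/I + (I*sqrt(7))/I = 5/I + I*sqrt(7)/I)
r(O) = 52*(5 + I*sqrt(7))/O (r(O) = -(-52)*(5 + I*sqrt(7))/O = 52*(5 + I*sqrt(7))/O)
1/(r(227) + 1899) = 1/(52*(5 + I*sqrt(7))/227 + 1899) = 1/(52*(1/227)*(5 + I*sqrt(7)) + 1899) = 1/((260/227 + 52*I*sqrt(7)/227) + 1899) = 1/(431333/227 + 52*I*sqrt(7)/227)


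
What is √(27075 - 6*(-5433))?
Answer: √59673 ≈ 244.28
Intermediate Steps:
√(27075 - 6*(-5433)) = √(27075 + 32598) = √59673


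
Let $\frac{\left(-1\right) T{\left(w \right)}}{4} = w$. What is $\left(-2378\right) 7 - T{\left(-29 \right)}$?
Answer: $-16762$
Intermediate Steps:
$T{\left(w \right)} = - 4 w$
$\left(-2378\right) 7 - T{\left(-29 \right)} = \left(-2378\right) 7 - \left(-4\right) \left(-29\right) = -16646 - 116 = -16762$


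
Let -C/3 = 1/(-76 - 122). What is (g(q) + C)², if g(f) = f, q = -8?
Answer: 277729/4356 ≈ 63.758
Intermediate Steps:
C = 1/66 (C = -3/(-76 - 122) = -3/(-198) = -3*(-1/198) = 1/66 ≈ 0.015152)
(g(q) + C)² = (-8 + 1/66)² = (-527/66)² = 277729/4356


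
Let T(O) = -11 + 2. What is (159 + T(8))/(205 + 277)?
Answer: 75/241 ≈ 0.31120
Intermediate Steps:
T(O) = -9
(159 + T(8))/(205 + 277) = (159 - 9)/(205 + 277) = 150/482 = 150*(1/482) = 75/241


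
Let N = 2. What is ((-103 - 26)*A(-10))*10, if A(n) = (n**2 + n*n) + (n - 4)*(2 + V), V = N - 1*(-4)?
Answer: -113520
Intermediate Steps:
V = 6 (V = 2 - 1*(-4) = 2 + 4 = 6)
A(n) = -32 + 2*n**2 + 8*n (A(n) = (n**2 + n*n) + (n - 4)*(2 + 6) = (n**2 + n**2) + (-4 + n)*8 = 2*n**2 + (-32 + 8*n) = -32 + 2*n**2 + 8*n)
((-103 - 26)*A(-10))*10 = ((-103 - 26)*(-32 + 2*(-10)**2 + 8*(-10)))*10 = -129*(-32 + 2*100 - 80)*10 = -129*(-32 + 200 - 80)*10 = -129*88*10 = -11352*10 = -113520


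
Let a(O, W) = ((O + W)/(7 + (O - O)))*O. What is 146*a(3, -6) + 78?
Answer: -768/7 ≈ -109.71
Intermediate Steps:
a(O, W) = O*(O/7 + W/7) (a(O, W) = ((O + W)/(7 + 0))*O = ((O + W)/7)*O = ((O + W)*(⅐))*O = (O/7 + W/7)*O = O*(O/7 + W/7))
146*a(3, -6) + 78 = 146*((⅐)*3*(3 - 6)) + 78 = 146*((⅐)*3*(-3)) + 78 = 146*(-9/7) + 78 = -1314/7 + 78 = -768/7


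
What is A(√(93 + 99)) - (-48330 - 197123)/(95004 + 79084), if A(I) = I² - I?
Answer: 33670349/174088 - 8*√3 ≈ 179.55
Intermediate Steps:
A(√(93 + 99)) - (-48330 - 197123)/(95004 + 79084) = √(93 + 99)*(-1 + √(93 + 99)) - (-48330 - 197123)/(95004 + 79084) = √192*(-1 + √192) - (-245453)/174088 = (8*√3)*(-1 + 8*√3) - (-245453)/174088 = 8*√3*(-1 + 8*√3) - 1*(-245453/174088) = 8*√3*(-1 + 8*√3) + 245453/174088 = 245453/174088 + 8*√3*(-1 + 8*√3)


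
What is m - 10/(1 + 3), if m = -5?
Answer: -15/2 ≈ -7.5000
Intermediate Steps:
m - 10/(1 + 3) = -5 - 10/(1 + 3) = -5 - 10/4 = -5 - 10*¼ = -5 - 5/2 = -15/2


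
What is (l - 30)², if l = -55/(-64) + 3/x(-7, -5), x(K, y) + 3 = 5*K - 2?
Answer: 87403801/102400 ≈ 853.55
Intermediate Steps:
x(K, y) = -5 + 5*K (x(K, y) = -3 + (5*K - 2) = -3 + (-2 + 5*K) = -5 + 5*K)
l = 251/320 (l = -55/(-64) + 3/(-5 + 5*(-7)) = -55*(-1/64) + 3/(-5 - 35) = 55/64 + 3/(-40) = 55/64 + 3*(-1/40) = 55/64 - 3/40 = 251/320 ≈ 0.78438)
(l - 30)² = (251/320 - 30)² = (-9349/320)² = 87403801/102400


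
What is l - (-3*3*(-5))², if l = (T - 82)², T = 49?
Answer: -936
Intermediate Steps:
l = 1089 (l = (49 - 82)² = (-33)² = 1089)
l - (-3*3*(-5))² = 1089 - (-3*3*(-5))² = 1089 - (-9*(-5))² = 1089 - 1*45² = 1089 - 1*2025 = 1089 - 2025 = -936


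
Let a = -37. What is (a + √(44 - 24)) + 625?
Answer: 588 + 2*√5 ≈ 592.47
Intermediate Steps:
(a + √(44 - 24)) + 625 = (-37 + √(44 - 24)) + 625 = (-37 + √20) + 625 = (-37 + 2*√5) + 625 = 588 + 2*√5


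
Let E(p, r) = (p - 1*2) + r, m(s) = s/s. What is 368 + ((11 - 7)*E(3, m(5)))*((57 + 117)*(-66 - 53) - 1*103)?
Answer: -166104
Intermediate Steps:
m(s) = 1
E(p, r) = -2 + p + r (E(p, r) = (p - 2) + r = (-2 + p) + r = -2 + p + r)
368 + ((11 - 7)*E(3, m(5)))*((57 + 117)*(-66 - 53) - 1*103) = 368 + ((11 - 7)*(-2 + 3 + 1))*((57 + 117)*(-66 - 53) - 1*103) = 368 + (4*2)*(174*(-119) - 103) = 368 + 8*(-20706 - 103) = 368 + 8*(-20809) = 368 - 166472 = -166104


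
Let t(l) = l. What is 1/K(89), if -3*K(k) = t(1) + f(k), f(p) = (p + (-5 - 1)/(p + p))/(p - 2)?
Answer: -23229/15661 ≈ -1.4832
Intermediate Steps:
f(p) = (p - 3/p)/(-2 + p) (f(p) = (p - 6*1/(2*p))/(-2 + p) = (p - 3/p)/(-2 + p))
K(k) = -⅓ - (-3 + k²)/(3*k*(-2 + k)) (K(k) = -(1 + (-3 + k²)/(k*(-2 + k)))/3 = -⅓ - (-3 + k²)/(3*k*(-2 + k)))
1/K(89) = 1/((⅓)*(3 - 1*89² - 1*89*(-2 + 89))/(89*(-2 + 89))) = 1/((⅓)*(1/89)*(3 - 1*7921 - 1*89*87)/87) = 1/((⅓)*(1/89)*(1/87)*(3 - 7921 - 7743)) = 1/((⅓)*(1/89)*(1/87)*(-15661)) = 1/(-15661/23229) = -23229/15661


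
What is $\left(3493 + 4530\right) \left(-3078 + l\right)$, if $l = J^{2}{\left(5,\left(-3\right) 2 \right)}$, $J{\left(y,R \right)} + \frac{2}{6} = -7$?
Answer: $- \frac{218370014}{9} \approx -2.4263 \cdot 10^{7}$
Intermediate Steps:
$J{\left(y,R \right)} = - \frac{22}{3}$ ($J{\left(y,R \right)} = - \frac{1}{3} - 7 = - \frac{22}{3}$)
$l = \frac{484}{9}$ ($l = \left(- \frac{22}{3}\right)^{2} = \frac{484}{9} \approx 53.778$)
$\left(3493 + 4530\right) \left(-3078 + l\right) = \left(3493 + 4530\right) \left(-3078 + \frac{484}{9}\right) = 8023 \left(- \frac{27218}{9}\right) = - \frac{218370014}{9}$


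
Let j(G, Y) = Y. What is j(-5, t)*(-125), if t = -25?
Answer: 3125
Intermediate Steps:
j(-5, t)*(-125) = -25*(-125) = 3125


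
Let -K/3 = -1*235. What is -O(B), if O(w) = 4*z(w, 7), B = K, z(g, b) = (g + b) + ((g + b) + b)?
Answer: -5724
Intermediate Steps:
K = 705 (K = -(-3)*235 = -3*(-235) = 705)
z(g, b) = 2*g + 3*b (z(g, b) = (b + g) + ((b + g) + b) = (b + g) + (g + 2*b) = 2*g + 3*b)
B = 705
O(w) = 84 + 8*w (O(w) = 4*(2*w + 3*7) = 4*(2*w + 21) = 4*(21 + 2*w) = 84 + 8*w)
-O(B) = -(84 + 8*705) = -(84 + 5640) = -1*5724 = -5724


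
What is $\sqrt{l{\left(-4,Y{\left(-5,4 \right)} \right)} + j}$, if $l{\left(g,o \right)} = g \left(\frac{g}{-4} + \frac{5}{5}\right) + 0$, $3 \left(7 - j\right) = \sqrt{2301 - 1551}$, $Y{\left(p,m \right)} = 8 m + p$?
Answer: $\frac{\sqrt{-9 - 15 \sqrt{30}}}{3} \approx 3.1826 i$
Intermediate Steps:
$Y{\left(p,m \right)} = p + 8 m$
$j = 7 - \frac{5 \sqrt{30}}{3}$ ($j = 7 - \frac{\sqrt{2301 - 1551}}{3} = 7 - \frac{\sqrt{750}}{3} = 7 - \frac{5 \sqrt{30}}{3} \approx -2.1287$)
$l{\left(g,o \right)} = g \left(1 - \frac{g}{4}\right)$ ($l{\left(g,o \right)} = g \left(g \left(- \frac{1}{4}\right) + 5 \cdot \frac{1}{5}\right) + 0 = g \left(- \frac{g}{4} + 1\right) + 0 = g \left(1 - \frac{g}{4}\right) + 0 = g \left(1 - \frac{g}{4}\right)$)
$\sqrt{l{\left(-4,Y{\left(-5,4 \right)} \right)} + j} = \sqrt{\frac{1}{4} \left(-4\right) \left(4 - -4\right) + \left(7 - \frac{5 \sqrt{30}}{3}\right)} = \sqrt{\frac{1}{4} \left(-4\right) \left(4 + 4\right) + \left(7 - \frac{5 \sqrt{30}}{3}\right)} = \sqrt{\frac{1}{4} \left(-4\right) 8 + \left(7 - \frac{5 \sqrt{30}}{3}\right)} = \sqrt{-8 + \left(7 - \frac{5 \sqrt{30}}{3}\right)} = \sqrt{-1 - \frac{5 \sqrt{30}}{3}}$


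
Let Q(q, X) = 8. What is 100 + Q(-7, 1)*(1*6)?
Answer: 148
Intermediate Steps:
100 + Q(-7, 1)*(1*6) = 100 + 8*(1*6) = 100 + 8*6 = 100 + 48 = 148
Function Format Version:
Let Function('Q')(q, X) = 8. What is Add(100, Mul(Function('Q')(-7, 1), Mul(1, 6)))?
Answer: 148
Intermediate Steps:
Add(100, Mul(Function('Q')(-7, 1), Mul(1, 6))) = Add(100, Mul(8, Mul(1, 6))) = Add(100, Mul(8, 6)) = Add(100, 48) = 148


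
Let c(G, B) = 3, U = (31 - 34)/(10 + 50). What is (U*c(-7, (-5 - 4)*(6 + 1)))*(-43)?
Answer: 129/20 ≈ 6.4500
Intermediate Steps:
U = -1/20 (U = -3/60 = -3*1/60 = -1/20 ≈ -0.050000)
(U*c(-7, (-5 - 4)*(6 + 1)))*(-43) = -1/20*3*(-43) = -3/20*(-43) = 129/20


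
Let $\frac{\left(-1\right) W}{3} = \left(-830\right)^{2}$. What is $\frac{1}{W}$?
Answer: $- \frac{1}{2066700} \approx -4.8386 \cdot 10^{-7}$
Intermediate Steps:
$W = -2066700$ ($W = - 3 \left(-830\right)^{2} = \left(-3\right) 688900 = -2066700$)
$\frac{1}{W} = \frac{1}{-2066700} = - \frac{1}{2066700}$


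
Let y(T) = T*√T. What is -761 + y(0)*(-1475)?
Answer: -761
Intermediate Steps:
y(T) = T^(3/2)
-761 + y(0)*(-1475) = -761 + 0^(3/2)*(-1475) = -761 + 0*(-1475) = -761 + 0 = -761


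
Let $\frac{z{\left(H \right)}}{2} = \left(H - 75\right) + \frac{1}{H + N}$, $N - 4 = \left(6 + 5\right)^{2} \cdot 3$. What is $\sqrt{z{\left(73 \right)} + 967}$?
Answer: $\frac{\sqrt{11652355}}{110} \approx 31.032$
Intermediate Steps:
$N = 367$ ($N = 4 + \left(6 + 5\right)^{2} \cdot 3 = 4 + 11^{2} \cdot 3 = 4 + 121 \cdot 3 = 4 + 363 = 367$)
$z{\left(H \right)} = -150 + 2 H + \frac{2}{367 + H}$ ($z{\left(H \right)} = 2 \left(\left(H - 75\right) + \frac{1}{H + 367}\right) = 2 \left(\left(-75 + H\right) + \frac{1}{367 + H}\right) = 2 \left(-75 + H + \frac{1}{367 + H}\right) = -150 + 2 H + \frac{2}{367 + H}$)
$\sqrt{z{\left(73 \right)} + 967} = \sqrt{\frac{2 \left(-27524 + 73^{2} + 292 \cdot 73\right)}{367 + 73} + 967} = \sqrt{\frac{2 \left(-27524 + 5329 + 21316\right)}{440} + 967} = \sqrt{2 \cdot \frac{1}{440} \left(-879\right) + 967} = \sqrt{- \frac{879}{220} + 967} = \sqrt{\frac{211861}{220}} = \frac{\sqrt{11652355}}{110}$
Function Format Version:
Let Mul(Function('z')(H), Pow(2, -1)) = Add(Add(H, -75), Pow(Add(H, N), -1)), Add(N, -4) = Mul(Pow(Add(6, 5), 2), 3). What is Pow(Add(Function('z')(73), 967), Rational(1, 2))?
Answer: Mul(Rational(1, 110), Pow(11652355, Rational(1, 2))) ≈ 31.032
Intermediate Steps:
N = 367 (N = Add(4, Mul(Pow(Add(6, 5), 2), 3)) = Add(4, Mul(Pow(11, 2), 3)) = Add(4, Mul(121, 3)) = Add(4, 363) = 367)
Function('z')(H) = Add(-150, Mul(2, H), Mul(2, Pow(Add(367, H), -1))) (Function('z')(H) = Mul(2, Add(Add(H, -75), Pow(Add(H, 367), -1))) = Mul(2, Add(Add(-75, H), Pow(Add(367, H), -1))) = Mul(2, Add(-75, H, Pow(Add(367, H), -1))) = Add(-150, Mul(2, H), Mul(2, Pow(Add(367, H), -1))))
Pow(Add(Function('z')(73), 967), Rational(1, 2)) = Pow(Add(Mul(2, Pow(Add(367, 73), -1), Add(-27524, Pow(73, 2), Mul(292, 73))), 967), Rational(1, 2)) = Pow(Add(Mul(2, Pow(440, -1), Add(-27524, 5329, 21316)), 967), Rational(1, 2)) = Pow(Add(Mul(2, Rational(1, 440), -879), 967), Rational(1, 2)) = Pow(Add(Rational(-879, 220), 967), Rational(1, 2)) = Pow(Rational(211861, 220), Rational(1, 2)) = Mul(Rational(1, 110), Pow(11652355, Rational(1, 2)))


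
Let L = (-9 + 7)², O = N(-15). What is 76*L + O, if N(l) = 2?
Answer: 306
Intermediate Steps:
O = 2
L = 4 (L = (-2)² = 4)
76*L + O = 76*4 + 2 = 304 + 2 = 306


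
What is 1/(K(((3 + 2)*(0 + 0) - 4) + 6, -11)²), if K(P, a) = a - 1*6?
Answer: 1/289 ≈ 0.0034602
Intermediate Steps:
K(P, a) = -6 + a (K(P, a) = a - 6 = -6 + a)
1/(K(((3 + 2)*(0 + 0) - 4) + 6, -11)²) = 1/((-6 - 11)²) = 1/((-17)²) = 1/289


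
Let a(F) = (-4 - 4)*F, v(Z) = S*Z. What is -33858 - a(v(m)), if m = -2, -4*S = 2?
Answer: -33850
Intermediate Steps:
S = -½ (S = -¼*2 = -½ ≈ -0.50000)
v(Z) = -Z/2
a(F) = -8*F
-33858 - a(v(m)) = -33858 - (-8)*(-½*(-2)) = -33858 - (-8) = -33858 - 1*(-8) = -33858 + 8 = -33850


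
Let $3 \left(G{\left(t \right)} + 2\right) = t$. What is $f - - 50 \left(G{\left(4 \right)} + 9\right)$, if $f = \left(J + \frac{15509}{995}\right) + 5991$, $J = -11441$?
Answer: $- \frac{14977973}{2985} \approx -5017.8$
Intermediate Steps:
$G{\left(t \right)} = -2 + \frac{t}{3}$
$f = - \frac{5407241}{995}$ ($f = \left(-11441 + \frac{15509}{995}\right) + 5991 = - \frac{11368286}{995} + 5991 = - \frac{5407241}{995} \approx -5434.4$)
$f - - 50 \left(G{\left(4 \right)} + 9\right) = - \frac{5407241}{995} - - 50 \left(\left(-2 + \frac{1}{3} \cdot 4\right) + 9\right) = - \frac{5407241}{995} - - 50 \left(\left(-2 + \frac{4}{3}\right) + 9\right) = - \frac{5407241}{995} - - 50 \left(- \frac{2}{3} + 9\right) = - \frac{5407241}{995} - \left(-50\right) \frac{25}{3} = - \frac{5407241}{995} - - \frac{1250}{3} = - \frac{5407241}{995} + \frac{1250}{3} = - \frac{14977973}{2985}$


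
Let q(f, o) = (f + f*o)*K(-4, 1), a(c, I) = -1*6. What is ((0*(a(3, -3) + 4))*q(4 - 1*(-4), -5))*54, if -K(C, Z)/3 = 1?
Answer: 0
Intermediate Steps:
K(C, Z) = -3 (K(C, Z) = -3*1 = -3)
a(c, I) = -6
q(f, o) = -3*f - 3*f*o (q(f, o) = (f + f*o)*(-3) = -3*f - 3*f*o)
((0*(a(3, -3) + 4))*q(4 - 1*(-4), -5))*54 = ((0*(-6 + 4))*(-3*(4 - 1*(-4))*(1 - 5)))*54 = ((0*(-2))*(-3*(4 + 4)*(-4)))*54 = (0*(-3*8*(-4)))*54 = (0*96)*54 = 0*54 = 0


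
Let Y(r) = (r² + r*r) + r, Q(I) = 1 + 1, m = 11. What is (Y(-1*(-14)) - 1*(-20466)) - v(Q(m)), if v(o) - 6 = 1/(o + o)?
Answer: 83463/4 ≈ 20866.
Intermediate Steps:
Q(I) = 2
Y(r) = r + 2*r² (Y(r) = (r² + r²) + r = 2*r² + r = r + 2*r²)
v(o) = 6 + 1/(2*o) (v(o) = 6 + 1/(o + o) = 6 + 1/(2*o))
(Y(-1*(-14)) - 1*(-20466)) - v(Q(m)) = ((-1*(-14))*(1 + 2*(-1*(-14))) - 1*(-20466)) - (6 + (½)/2) = (14*(1 + 2*14) + 20466) - (6 + (½)*(½)) = (14*(1 + 28) + 20466) - (6 + ¼) = (14*29 + 20466) - 1*25/4 = (406 + 20466) - 25/4 = 20872 - 25/4 = 83463/4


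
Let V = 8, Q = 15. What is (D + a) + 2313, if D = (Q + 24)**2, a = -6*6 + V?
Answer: 3806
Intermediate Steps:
a = -28 (a = -6*6 + 8 = -36 + 8 = -28)
D = 1521 (D = (15 + 24)**2 = 39**2 = 1521)
(D + a) + 2313 = (1521 - 28) + 2313 = 1493 + 2313 = 3806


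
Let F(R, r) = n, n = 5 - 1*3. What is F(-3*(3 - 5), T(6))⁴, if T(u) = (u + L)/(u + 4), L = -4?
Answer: 16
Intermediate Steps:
n = 2 (n = 5 - 3 = 2)
T(u) = (-4 + u)/(4 + u) (T(u) = (u - 4)/(u + 4) = (-4 + u)/(4 + u))
F(R, r) = 2
F(-3*(3 - 5), T(6))⁴ = 2⁴ = 16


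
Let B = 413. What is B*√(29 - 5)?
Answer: 826*√6 ≈ 2023.3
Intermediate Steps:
B*√(29 - 5) = 413*√(29 - 5) = 413*√24 = 413*(2*√6) = 826*√6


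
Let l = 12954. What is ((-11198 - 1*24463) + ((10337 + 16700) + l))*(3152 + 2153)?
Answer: 22970650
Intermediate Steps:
((-11198 - 1*24463) + ((10337 + 16700) + l))*(3152 + 2153) = ((-11198 - 1*24463) + ((10337 + 16700) + 12954))*(3152 + 2153) = ((-11198 - 24463) + (27037 + 12954))*5305 = (-35661 + 39991)*5305 = 4330*5305 = 22970650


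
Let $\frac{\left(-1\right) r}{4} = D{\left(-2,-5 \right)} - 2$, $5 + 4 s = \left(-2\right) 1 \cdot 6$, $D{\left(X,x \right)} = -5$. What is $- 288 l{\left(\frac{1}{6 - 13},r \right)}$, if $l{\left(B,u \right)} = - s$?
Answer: $-1224$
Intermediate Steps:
$s = - \frac{17}{4}$ ($s = - \frac{5}{4} + \frac{\left(-2\right) 1 \cdot 6}{4} = - \frac{5}{4} + \frac{\left(-2\right) 6}{4} = - \frac{5}{4} + \frac{1}{4} \left(-12\right) = - \frac{5}{4} - 3 = - \frac{17}{4} \approx -4.25$)
$r = 28$ ($r = - 4 \left(-5 - 2\right) = \left(-4\right) \left(-7\right) = 28$)
$l{\left(B,u \right)} = \frac{17}{4}$ ($l{\left(B,u \right)} = \left(-1\right) \left(- \frac{17}{4}\right) = \frac{17}{4}$)
$- 288 l{\left(\frac{1}{6 - 13},r \right)} = \left(-288\right) \frac{17}{4} = -1224$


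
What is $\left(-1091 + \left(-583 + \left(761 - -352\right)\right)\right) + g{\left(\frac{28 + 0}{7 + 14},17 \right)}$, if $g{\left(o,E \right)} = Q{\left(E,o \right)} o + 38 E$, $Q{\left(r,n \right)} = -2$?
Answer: $\frac{247}{3} \approx 82.333$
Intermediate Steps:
$g{\left(o,E \right)} = - 2 o + 38 E$
$\left(-1091 + \left(-583 + \left(761 - -352\right)\right)\right) + g{\left(\frac{28 + 0}{7 + 14},17 \right)} = \left(-1091 + \left(-583 + \left(761 - -352\right)\right)\right) + \left(- 2 \frac{28 + 0}{7 + 14} + 38 \cdot 17\right) = \left(-1091 + \left(-583 + \left(761 + 352\right)\right)\right) + \left(- 2 \cdot \frac{28}{21} + 646\right) = \left(-1091 + \left(-583 + 1113\right)\right) + \left(- 2 \cdot 28 \cdot \frac{1}{21} + 646\right) = \left(-1091 + 530\right) + \left(\left(-2\right) \frac{4}{3} + 646\right) = -561 + \left(- \frac{8}{3} + 646\right) = -561 + \frac{1930}{3} = \frac{247}{3}$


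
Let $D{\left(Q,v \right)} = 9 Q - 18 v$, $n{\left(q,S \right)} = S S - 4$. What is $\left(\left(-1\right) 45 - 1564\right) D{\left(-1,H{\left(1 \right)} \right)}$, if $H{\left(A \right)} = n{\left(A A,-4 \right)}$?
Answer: $362025$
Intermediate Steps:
$n{\left(q,S \right)} = -4 + S^{2}$ ($n{\left(q,S \right)} = S^{2} - 4 = -4 + S^{2}$)
$H{\left(A \right)} = 12$ ($H{\left(A \right)} = -4 + \left(-4\right)^{2} = -4 + 16 = 12$)
$D{\left(Q,v \right)} = - 18 v + 9 Q$
$\left(\left(-1\right) 45 - 1564\right) D{\left(-1,H{\left(1 \right)} \right)} = \left(\left(-1\right) 45 - 1564\right) \left(\left(-18\right) 12 + 9 \left(-1\right)\right) = \left(-45 - 1564\right) \left(-216 - 9\right) = \left(-1609\right) \left(-225\right) = 362025$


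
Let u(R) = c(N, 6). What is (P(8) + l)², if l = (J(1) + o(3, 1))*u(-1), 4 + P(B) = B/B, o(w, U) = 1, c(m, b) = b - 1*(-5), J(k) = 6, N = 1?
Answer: 5476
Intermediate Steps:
c(m, b) = 5 + b (c(m, b) = b + 5 = 5 + b)
u(R) = 11 (u(R) = 5 + 6 = 11)
P(B) = -3 (P(B) = -4 + B/B = -4 + 1 = -3)
l = 77 (l = (6 + 1)*11 = 7*11 = 77)
(P(8) + l)² = (-3 + 77)² = 74² = 5476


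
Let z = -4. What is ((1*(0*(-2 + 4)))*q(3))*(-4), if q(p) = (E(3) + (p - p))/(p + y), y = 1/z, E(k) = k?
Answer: 0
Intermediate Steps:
y = -1/4 (y = 1/(-4) = -1/4 ≈ -0.25000)
q(p) = 3/(-1/4 + p) (q(p) = (3 + (p - p))/(p - 1/4) = (3 + 0)/(-1/4 + p) = 3/(-1/4 + p))
((1*(0*(-2 + 4)))*q(3))*(-4) = ((1*(0*(-2 + 4)))*(12/(-1 + 4*3)))*(-4) = ((1*(0*2))*(12/(-1 + 12)))*(-4) = ((1*0)*(12/11))*(-4) = (0*(12*(1/11)))*(-4) = (0*(12/11))*(-4) = 0*(-4) = 0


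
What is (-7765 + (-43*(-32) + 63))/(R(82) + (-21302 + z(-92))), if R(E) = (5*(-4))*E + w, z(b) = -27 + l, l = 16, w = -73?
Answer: 3163/11513 ≈ 0.27473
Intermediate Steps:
z(b) = -11 (z(b) = -27 + 16 = -11)
R(E) = -73 - 20*E (R(E) = (5*(-4))*E - 73 = -20*E - 73 = -73 - 20*E)
(-7765 + (-43*(-32) + 63))/(R(82) + (-21302 + z(-92))) = (-7765 + (-43*(-32) + 63))/((-73 - 20*82) + (-21302 - 11)) = (-7765 + (1376 + 63))/((-73 - 1640) - 21313) = (-7765 + 1439)/(-1713 - 21313) = -6326/(-23026) = -6326*(-1/23026) = 3163/11513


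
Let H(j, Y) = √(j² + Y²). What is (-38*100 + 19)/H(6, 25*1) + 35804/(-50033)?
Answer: -35804/50033 - 3781*√661/661 ≈ -147.78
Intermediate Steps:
H(j, Y) = √(Y² + j²)
(-38*100 + 19)/H(6, 25*1) + 35804/(-50033) = (-38*100 + 19)/(√((25*1)² + 6²)) + 35804/(-50033) = (-3800 + 19)/(√(25² + 36)) + 35804*(-1/50033) = -3781/√(625 + 36) - 35804/50033 = -3781*√661/661 - 35804/50033 = -35804/50033 - 3781*√661/661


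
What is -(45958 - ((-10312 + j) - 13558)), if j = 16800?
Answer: -53028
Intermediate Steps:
-(45958 - ((-10312 + j) - 13558)) = -(45958 - ((-10312 + 16800) - 13558)) = -(45958 - (6488 - 13558)) = -(45958 - 1*(-7070)) = -(45958 + 7070) = -1*53028 = -53028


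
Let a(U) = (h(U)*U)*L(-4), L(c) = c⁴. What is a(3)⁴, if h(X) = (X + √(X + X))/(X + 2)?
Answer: 153420526780416/625 + 12524124635136*√6/125 ≈ 4.9089e+11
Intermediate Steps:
h(X) = (X + √2*√X)/(2 + X) (h(X) = (X + √(2*X))/(2 + X) = (X + √2*√X)/(2 + X))
a(U) = 256*U*(U + √2*√U)/(2 + U) (a(U) = (((U + √2*√U)/(2 + U))*U)*(-4)⁴ = (U*(U + √2*√U)/(2 + U))*256 = 256*U*(U + √2*√U)/(2 + U))
a(3)⁴ = (256*3*(3 + √2*√3)/(2 + 3))⁴ = (256*3*(3 + √6)/5)⁴ = (256*3*(⅕)*(3 + √6))⁴ = (2304/5 + 768*√6/5)⁴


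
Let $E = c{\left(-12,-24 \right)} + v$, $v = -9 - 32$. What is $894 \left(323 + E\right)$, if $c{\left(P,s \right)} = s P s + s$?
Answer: $-5948676$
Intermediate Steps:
$v = -41$ ($v = -9 - 32 = -41$)
$c{\left(P,s \right)} = s + P s^{2}$ ($c{\left(P,s \right)} = P s s + s = P s^{2} + s = s + P s^{2}$)
$E = -6977$ ($E = - 24 \left(1 - -288\right) - 41 = - 24 \left(1 + 288\right) - 41 = \left(-24\right) 289 - 41 = -6936 - 41 = -6977$)
$894 \left(323 + E\right) = 894 \left(323 - 6977\right) = 894 \left(-6654\right) = -5948676$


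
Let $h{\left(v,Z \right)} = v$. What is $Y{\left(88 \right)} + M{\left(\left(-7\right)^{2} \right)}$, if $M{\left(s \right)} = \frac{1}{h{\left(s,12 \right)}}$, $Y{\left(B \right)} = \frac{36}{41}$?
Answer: $\frac{1805}{2009} \approx 0.89846$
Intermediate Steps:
$Y{\left(B \right)} = \frac{36}{41}$ ($Y{\left(B \right)} = 36 \cdot \frac{1}{41} = \frac{36}{41}$)
$M{\left(s \right)} = \frac{1}{s}$
$Y{\left(88 \right)} + M{\left(\left(-7\right)^{2} \right)} = \frac{36}{41} + \frac{1}{\left(-7\right)^{2}} = \frac{36}{41} + \frac{1}{49} = \frac{1805}{2009}$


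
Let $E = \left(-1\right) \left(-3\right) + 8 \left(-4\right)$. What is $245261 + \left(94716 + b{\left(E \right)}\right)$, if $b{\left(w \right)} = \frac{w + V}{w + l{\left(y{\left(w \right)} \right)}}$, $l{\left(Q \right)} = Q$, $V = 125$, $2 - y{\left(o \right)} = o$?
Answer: $340025$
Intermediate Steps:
$y{\left(o \right)} = 2 - o$
$E = -29$ ($E = 3 - 32 = -29$)
$b{\left(w \right)} = \frac{125}{2} + \frac{w}{2}$ ($b{\left(w \right)} = \frac{w + 125}{w - \left(-2 + w\right)} = \frac{125 + w}{2} = \left(125 + w\right) \frac{1}{2} = \frac{125}{2} + \frac{w}{2}$)
$245261 + \left(94716 + b{\left(E \right)}\right) = 245261 + \left(94716 + \left(\frac{125}{2} + \frac{1}{2} \left(-29\right)\right)\right) = 245261 + \left(94716 + \left(\frac{125}{2} - \frac{29}{2}\right)\right) = 245261 + \left(94716 + 48\right) = 245261 + 94764 = 340025$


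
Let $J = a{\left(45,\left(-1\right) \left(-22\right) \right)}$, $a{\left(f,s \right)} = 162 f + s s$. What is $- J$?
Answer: $-7774$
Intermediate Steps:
$a{\left(f,s \right)} = s^{2} + 162 f$ ($a{\left(f,s \right)} = 162 f + s^{2} = s^{2} + 162 f$)
$J = 7774$ ($J = \left(\left(-1\right) \left(-22\right)\right)^{2} + 162 \cdot 45 = 22^{2} + 7290 = 484 + 7290 = 7774$)
$- J = \left(-1\right) 7774 = -7774$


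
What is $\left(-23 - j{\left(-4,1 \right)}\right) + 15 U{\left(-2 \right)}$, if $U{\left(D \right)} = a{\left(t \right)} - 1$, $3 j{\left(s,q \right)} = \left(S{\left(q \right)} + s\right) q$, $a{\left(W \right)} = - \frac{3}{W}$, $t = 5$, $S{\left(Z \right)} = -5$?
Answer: $-44$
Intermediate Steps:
$j{\left(s,q \right)} = \frac{q \left(-5 + s\right)}{3}$ ($j{\left(s,q \right)} = \frac{\left(-5 + s\right) q}{3} = \frac{q \left(-5 + s\right)}{3}$)
$U{\left(D \right)} = - \frac{8}{5}$ ($U{\left(D \right)} = - \frac{3}{5} - 1 = - \frac{8}{5}$)
$\left(-23 - j{\left(-4,1 \right)}\right) + 15 U{\left(-2 \right)} = \left(-23 - \frac{1}{3} \cdot 1 \left(-5 - 4\right)\right) + 15 \left(- \frac{8}{5}\right) = \left(-23 - \frac{1}{3} \cdot 1 \left(-9\right)\right) - 24 = \left(-23 - -3\right) - 24 = \left(-23 + 3\right) - 24 = -20 - 24 = -44$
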